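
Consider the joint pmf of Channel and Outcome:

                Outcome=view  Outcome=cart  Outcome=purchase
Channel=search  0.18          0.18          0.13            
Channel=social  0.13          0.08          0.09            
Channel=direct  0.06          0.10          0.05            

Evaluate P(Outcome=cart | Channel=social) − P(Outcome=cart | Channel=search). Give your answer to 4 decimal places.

-0.1007

P(Channel=social) = 0.13 + 0.08 + 0.09 = 0.30; P(Outcome=cart | Channel=social) = 0.08/0.30 = 0.26667.
P(Channel=search) = 0.18 + 0.18 + 0.13 = 0.49; P(Outcome=cart | Channel=search) = 0.18/0.49 = 0.36735.
Difference = -0.1007.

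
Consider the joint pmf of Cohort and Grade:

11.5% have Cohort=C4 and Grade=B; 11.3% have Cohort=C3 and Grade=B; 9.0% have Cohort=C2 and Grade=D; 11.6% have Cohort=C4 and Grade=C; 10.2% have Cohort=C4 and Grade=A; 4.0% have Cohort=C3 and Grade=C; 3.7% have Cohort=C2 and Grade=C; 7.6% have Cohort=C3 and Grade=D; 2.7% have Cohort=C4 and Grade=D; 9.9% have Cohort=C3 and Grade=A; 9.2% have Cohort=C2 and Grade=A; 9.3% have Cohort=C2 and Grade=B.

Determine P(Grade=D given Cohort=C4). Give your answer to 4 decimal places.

P(Cohort=C4) = 0.102 + 0.115 + 0.116 + 0.027 = 0.360.
P(Grade=D | Cohort=C4) = 0.027/0.360 = 0.0750.

0.0750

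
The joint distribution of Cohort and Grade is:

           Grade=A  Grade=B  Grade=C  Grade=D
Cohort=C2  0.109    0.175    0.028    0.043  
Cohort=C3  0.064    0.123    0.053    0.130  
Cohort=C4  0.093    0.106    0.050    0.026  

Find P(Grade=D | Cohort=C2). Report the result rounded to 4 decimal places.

0.1211

P(Cohort=C2) = 0.109 + 0.175 + 0.028 + 0.043 = 0.355.
P(Grade=D | Cohort=C2) = 0.043/0.355 = 0.1211.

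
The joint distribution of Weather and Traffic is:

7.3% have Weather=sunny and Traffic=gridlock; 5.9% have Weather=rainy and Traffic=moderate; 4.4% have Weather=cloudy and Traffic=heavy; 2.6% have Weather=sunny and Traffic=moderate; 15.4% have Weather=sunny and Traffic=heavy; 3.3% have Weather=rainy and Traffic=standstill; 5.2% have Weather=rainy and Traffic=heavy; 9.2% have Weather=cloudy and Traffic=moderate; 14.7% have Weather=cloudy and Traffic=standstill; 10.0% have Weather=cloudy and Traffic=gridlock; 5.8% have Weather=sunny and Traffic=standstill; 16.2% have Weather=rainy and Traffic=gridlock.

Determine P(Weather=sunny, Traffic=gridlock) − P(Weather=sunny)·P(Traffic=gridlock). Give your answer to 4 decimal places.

-0.0312

P(Weather=sunny) = 0.026 + 0.154 + 0.073 + 0.058 = 0.311.
P(Traffic=gridlock) = 0.073 + 0.100 + 0.162 = 0.335.
P(Weather=sunny, Traffic=gridlock) − P(Weather=sunny)P(Traffic=gridlock) = 0.073 − 0.311×0.335 = -0.0312.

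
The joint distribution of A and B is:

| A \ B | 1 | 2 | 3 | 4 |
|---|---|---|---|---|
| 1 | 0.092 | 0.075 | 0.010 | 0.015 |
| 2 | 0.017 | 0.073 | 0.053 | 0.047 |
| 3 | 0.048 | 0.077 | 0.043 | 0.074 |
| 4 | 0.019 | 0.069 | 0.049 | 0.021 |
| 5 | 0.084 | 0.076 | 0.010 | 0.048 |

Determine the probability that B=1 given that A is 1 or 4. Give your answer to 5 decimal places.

P(A=1) = 0.092 + 0.075 + 0.010 + 0.015 = 0.192.
P(A=4) = 0.019 + 0.069 + 0.049 + 0.021 = 0.158.
P(A ∈ {1, 4}) = 0.192 + 0.158 = 0.350; P(B=1, A ∈ {1, 4}) = 0.092 + 0.019 = 0.111.
P(B=1 | A ∈ {1, 4}) = 0.111/0.350 = 0.31714.

0.31714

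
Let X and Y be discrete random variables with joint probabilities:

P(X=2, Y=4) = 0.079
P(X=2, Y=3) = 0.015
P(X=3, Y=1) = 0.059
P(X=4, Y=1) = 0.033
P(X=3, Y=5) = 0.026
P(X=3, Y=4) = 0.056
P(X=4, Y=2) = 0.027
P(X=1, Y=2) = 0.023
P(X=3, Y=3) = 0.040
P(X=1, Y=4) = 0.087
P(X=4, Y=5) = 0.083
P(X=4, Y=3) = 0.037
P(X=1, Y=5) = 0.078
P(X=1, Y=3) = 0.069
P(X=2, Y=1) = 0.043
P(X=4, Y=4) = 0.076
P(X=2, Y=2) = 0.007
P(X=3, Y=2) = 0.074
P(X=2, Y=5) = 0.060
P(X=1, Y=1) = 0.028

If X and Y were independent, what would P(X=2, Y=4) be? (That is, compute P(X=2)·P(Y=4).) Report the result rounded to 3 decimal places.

P(X=2) = 0.043 + 0.007 + 0.015 + 0.079 + 0.060 = 0.204.
P(Y=4) = 0.087 + 0.079 + 0.056 + 0.076 = 0.298.
Product: 0.204 × 0.298 = 0.061.

0.061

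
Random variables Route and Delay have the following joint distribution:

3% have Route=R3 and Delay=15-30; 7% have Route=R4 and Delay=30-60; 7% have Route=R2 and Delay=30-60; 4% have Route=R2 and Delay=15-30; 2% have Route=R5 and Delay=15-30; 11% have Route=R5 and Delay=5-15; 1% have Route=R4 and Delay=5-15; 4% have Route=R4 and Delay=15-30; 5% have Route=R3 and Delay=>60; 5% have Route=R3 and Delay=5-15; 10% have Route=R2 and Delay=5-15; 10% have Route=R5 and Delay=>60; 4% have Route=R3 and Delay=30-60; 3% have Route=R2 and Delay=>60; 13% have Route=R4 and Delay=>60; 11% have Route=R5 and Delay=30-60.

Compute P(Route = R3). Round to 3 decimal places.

0.170

P(Route=R3) = 0.05 + 0.03 + 0.04 + 0.05 = 0.17.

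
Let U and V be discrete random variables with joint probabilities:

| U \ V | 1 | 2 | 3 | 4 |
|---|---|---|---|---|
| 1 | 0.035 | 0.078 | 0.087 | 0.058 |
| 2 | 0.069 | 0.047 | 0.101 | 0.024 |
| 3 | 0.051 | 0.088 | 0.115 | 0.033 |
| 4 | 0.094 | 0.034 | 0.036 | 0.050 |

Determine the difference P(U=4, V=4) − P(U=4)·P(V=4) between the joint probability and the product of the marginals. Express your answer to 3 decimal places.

0.015

P(U=4) = 0.094 + 0.034 + 0.036 + 0.050 = 0.214.
P(V=4) = 0.058 + 0.024 + 0.033 + 0.050 = 0.165.
P(U=4, V=4) − P(U=4)P(V=4) = 0.050 − 0.214×0.165 = 0.015.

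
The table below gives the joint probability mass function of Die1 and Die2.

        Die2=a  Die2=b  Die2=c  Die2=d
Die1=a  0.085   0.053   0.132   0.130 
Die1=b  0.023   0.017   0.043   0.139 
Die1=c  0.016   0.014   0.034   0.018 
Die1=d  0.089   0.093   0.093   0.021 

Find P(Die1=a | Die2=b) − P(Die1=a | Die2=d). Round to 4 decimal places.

-0.1226

P(Die2=b) = 0.053 + 0.017 + 0.014 + 0.093 = 0.177; P(Die1=a | Die2=b) = 0.053/0.177 = 0.29944.
P(Die2=d) = 0.130 + 0.139 + 0.018 + 0.021 = 0.308; P(Die1=a | Die2=d) = 0.130/0.308 = 0.42208.
Difference = -0.1226.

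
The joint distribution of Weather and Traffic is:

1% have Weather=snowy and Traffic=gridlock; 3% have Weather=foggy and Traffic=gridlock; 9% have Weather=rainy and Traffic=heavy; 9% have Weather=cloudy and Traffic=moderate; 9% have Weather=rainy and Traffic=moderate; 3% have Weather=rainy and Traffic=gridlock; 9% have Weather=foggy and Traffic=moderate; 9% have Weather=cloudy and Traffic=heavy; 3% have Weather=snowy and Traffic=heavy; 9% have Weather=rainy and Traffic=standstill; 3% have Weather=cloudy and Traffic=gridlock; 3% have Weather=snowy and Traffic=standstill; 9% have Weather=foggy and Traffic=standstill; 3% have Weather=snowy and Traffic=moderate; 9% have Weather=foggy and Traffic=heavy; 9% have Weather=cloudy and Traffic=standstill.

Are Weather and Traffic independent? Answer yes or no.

Every cell satisfies P(Weather,Traffic) = P(Weather)·P(Traffic). For instance P(Weather=rainy) = 0.30, P(Traffic=moderate) = 0.30, and 0.30×0.30 = 0.09 matches the joint entry. So Weather and Traffic are independent.

yes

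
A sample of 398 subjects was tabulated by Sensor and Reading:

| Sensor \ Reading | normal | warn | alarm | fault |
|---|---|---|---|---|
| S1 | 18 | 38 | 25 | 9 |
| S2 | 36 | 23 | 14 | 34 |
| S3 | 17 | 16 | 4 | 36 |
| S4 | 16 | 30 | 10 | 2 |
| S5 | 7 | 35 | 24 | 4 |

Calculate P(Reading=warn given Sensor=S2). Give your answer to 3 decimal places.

0.215

Total with Sensor=S2: 36 + 23 + 14 + 34 = 107.
P(Reading=warn | Sensor=S2) = 23/107 = 0.215.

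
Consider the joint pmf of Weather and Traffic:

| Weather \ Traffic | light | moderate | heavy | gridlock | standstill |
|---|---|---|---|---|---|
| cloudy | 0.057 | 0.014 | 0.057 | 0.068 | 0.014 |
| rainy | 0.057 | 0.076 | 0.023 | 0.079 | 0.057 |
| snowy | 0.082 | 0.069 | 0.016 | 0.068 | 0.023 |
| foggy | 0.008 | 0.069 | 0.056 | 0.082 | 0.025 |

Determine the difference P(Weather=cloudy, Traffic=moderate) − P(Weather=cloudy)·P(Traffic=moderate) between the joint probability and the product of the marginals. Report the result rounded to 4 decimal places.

P(Weather=cloudy) = 0.057 + 0.014 + 0.057 + 0.068 + 0.014 = 0.210.
P(Traffic=moderate) = 0.014 + 0.076 + 0.069 + 0.069 = 0.228.
P(Weather=cloudy, Traffic=moderate) − P(Weather=cloudy)P(Traffic=moderate) = 0.014 − 0.210×0.228 = -0.0339.

-0.0339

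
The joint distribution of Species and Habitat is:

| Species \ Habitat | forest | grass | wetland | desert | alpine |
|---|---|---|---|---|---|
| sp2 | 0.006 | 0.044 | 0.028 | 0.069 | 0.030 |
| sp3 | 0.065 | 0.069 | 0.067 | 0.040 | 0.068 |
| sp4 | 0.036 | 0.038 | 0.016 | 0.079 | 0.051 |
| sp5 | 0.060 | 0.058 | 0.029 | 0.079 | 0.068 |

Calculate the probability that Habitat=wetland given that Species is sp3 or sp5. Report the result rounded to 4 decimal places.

0.1592

P(Species=sp3) = 0.065 + 0.069 + 0.067 + 0.040 + 0.068 = 0.309.
P(Species=sp5) = 0.060 + 0.058 + 0.029 + 0.079 + 0.068 = 0.294.
P(Species ∈ {sp3, sp5}) = 0.309 + 0.294 = 0.603; P(Habitat=wetland, Species ∈ {sp3, sp5}) = 0.067 + 0.029 = 0.096.
P(Habitat=wetland | Species ∈ {sp3, sp5}) = 0.096/0.603 = 0.1592.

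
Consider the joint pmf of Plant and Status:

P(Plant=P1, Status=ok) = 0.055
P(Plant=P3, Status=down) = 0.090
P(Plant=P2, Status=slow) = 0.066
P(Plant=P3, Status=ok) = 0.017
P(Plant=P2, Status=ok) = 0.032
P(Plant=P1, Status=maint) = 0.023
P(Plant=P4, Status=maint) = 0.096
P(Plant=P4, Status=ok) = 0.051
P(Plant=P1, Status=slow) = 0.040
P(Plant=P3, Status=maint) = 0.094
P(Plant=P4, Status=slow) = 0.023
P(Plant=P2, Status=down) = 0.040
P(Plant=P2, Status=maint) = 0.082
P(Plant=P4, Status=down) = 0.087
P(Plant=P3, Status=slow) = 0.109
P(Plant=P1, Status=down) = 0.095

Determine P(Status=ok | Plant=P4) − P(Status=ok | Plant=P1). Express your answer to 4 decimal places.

-0.0598

P(Plant=P4) = 0.051 + 0.023 + 0.087 + 0.096 = 0.257; P(Status=ok | Plant=P4) = 0.051/0.257 = 0.19844.
P(Plant=P1) = 0.055 + 0.040 + 0.095 + 0.023 = 0.213; P(Status=ok | Plant=P1) = 0.055/0.213 = 0.25822.
Difference = -0.0598.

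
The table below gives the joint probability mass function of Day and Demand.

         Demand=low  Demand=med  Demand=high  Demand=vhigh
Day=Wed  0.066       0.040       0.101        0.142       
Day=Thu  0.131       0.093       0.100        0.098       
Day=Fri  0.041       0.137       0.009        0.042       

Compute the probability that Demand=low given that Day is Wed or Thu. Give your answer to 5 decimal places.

P(Day=Wed) = 0.066 + 0.040 + 0.101 + 0.142 = 0.349.
P(Day=Thu) = 0.131 + 0.093 + 0.100 + 0.098 = 0.422.
P(Day ∈ {Wed, Thu}) = 0.349 + 0.422 = 0.771; P(Demand=low, Day ∈ {Wed, Thu}) = 0.066 + 0.131 = 0.197.
P(Demand=low | Day ∈ {Wed, Thu}) = 0.197/0.771 = 0.25551.

0.25551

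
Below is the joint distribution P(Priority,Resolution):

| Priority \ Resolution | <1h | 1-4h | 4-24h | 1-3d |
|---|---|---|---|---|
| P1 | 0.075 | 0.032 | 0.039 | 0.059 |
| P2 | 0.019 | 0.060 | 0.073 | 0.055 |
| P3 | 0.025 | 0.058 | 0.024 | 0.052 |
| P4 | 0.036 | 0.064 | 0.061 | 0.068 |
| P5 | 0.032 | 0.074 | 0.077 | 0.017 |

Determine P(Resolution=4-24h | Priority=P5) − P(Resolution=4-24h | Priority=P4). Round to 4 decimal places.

0.1186

P(Priority=P5) = 0.032 + 0.074 + 0.077 + 0.017 = 0.200; P(Resolution=4-24h | Priority=P5) = 0.077/0.200 = 0.38500.
P(Priority=P4) = 0.036 + 0.064 + 0.061 + 0.068 = 0.229; P(Resolution=4-24h | Priority=P4) = 0.061/0.229 = 0.26638.
Difference = 0.1186.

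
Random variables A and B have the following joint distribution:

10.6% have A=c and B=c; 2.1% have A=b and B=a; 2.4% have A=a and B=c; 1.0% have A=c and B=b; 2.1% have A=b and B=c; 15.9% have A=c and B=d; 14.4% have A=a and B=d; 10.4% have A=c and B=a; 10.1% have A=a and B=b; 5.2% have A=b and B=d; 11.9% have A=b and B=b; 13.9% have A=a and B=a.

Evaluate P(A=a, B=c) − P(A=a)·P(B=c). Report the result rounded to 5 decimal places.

-0.03761

P(A=a) = 0.139 + 0.101 + 0.024 + 0.144 = 0.408.
P(B=c) = 0.024 + 0.021 + 0.106 = 0.151.
P(A=a, B=c) − P(A=a)P(B=c) = 0.024 − 0.408×0.151 = -0.03761.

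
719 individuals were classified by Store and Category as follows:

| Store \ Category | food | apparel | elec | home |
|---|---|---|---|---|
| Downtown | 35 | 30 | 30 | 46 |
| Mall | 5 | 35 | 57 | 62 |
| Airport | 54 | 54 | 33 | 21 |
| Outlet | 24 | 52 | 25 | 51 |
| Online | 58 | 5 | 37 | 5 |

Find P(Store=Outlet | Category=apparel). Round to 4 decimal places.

Total with Category=apparel: 30 + 35 + 54 + 52 + 5 = 176.
P(Store=Outlet | Category=apparel) = 52/176 = 0.2955.

0.2955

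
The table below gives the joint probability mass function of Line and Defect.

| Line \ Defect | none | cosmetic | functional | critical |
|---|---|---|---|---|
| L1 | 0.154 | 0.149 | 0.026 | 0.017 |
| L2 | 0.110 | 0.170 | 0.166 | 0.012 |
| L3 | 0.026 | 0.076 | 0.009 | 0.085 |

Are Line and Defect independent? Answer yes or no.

P(Line=L2) = 0.458 and P(Defect=functional) = 0.201, so their product is 0.09206, but P(Line=L2, Defect=functional) = 0.166. Since these differ, Line and Defect are not independent.

no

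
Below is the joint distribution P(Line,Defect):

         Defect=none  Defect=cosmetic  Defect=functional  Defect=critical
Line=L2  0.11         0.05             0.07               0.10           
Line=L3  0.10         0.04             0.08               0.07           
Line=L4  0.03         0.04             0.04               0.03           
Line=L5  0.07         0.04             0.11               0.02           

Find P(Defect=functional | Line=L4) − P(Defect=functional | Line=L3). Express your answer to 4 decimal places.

P(Line=L4) = 0.03 + 0.04 + 0.04 + 0.03 = 0.14; P(Defect=functional | Line=L4) = 0.04/0.14 = 0.28571.
P(Line=L3) = 0.10 + 0.04 + 0.08 + 0.07 = 0.29; P(Defect=functional | Line=L3) = 0.08/0.29 = 0.27586.
Difference = 0.0099.

0.0099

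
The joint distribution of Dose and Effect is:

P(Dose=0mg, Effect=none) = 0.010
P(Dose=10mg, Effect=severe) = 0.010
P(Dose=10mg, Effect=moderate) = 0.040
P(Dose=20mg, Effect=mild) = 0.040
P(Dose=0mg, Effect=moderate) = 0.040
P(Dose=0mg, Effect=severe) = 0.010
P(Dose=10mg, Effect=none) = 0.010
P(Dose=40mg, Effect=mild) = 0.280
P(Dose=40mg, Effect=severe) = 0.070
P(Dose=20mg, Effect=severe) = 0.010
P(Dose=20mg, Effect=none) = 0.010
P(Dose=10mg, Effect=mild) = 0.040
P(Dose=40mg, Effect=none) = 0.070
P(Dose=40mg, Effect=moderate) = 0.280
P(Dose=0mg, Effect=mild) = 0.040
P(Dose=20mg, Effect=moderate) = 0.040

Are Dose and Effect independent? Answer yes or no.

yes

Every cell satisfies P(Dose,Effect) = P(Dose)·P(Effect). For instance P(Dose=10mg) = 0.100, P(Effect=severe) = 0.100, and 0.100×0.100 = 0.010 matches the joint entry. So Dose and Effect are independent.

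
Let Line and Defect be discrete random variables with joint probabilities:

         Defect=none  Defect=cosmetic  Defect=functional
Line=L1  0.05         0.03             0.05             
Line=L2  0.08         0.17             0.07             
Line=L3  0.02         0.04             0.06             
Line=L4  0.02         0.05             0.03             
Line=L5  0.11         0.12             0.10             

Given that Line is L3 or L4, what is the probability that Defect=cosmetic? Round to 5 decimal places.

P(Line=L3) = 0.02 + 0.04 + 0.06 = 0.12.
P(Line=L4) = 0.02 + 0.05 + 0.03 = 0.10.
P(Line ∈ {L3, L4}) = 0.12 + 0.10 = 0.22; P(Defect=cosmetic, Line ∈ {L3, L4}) = 0.04 + 0.05 = 0.09.
P(Defect=cosmetic | Line ∈ {L3, L4}) = 0.09/0.22 = 0.40909.

0.40909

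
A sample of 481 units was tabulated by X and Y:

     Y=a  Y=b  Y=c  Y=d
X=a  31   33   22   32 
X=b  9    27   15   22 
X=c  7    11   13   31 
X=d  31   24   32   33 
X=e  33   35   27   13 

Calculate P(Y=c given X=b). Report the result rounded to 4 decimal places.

Total with X=b: 9 + 27 + 15 + 22 = 73.
P(Y=c | X=b) = 15/73 = 0.2055.

0.2055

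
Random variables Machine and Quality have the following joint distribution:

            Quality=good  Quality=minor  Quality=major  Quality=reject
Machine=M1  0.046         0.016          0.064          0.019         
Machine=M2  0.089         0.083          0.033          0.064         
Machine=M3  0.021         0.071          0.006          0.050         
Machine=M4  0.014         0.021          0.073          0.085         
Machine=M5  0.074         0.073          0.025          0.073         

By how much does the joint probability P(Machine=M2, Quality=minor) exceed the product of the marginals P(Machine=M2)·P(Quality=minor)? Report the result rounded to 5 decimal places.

0.01198

P(Machine=M2) = 0.089 + 0.083 + 0.033 + 0.064 = 0.269.
P(Quality=minor) = 0.016 + 0.083 + 0.071 + 0.021 + 0.073 = 0.264.
P(Machine=M2, Quality=minor) − P(Machine=M2)P(Quality=minor) = 0.083 − 0.269×0.264 = 0.01198.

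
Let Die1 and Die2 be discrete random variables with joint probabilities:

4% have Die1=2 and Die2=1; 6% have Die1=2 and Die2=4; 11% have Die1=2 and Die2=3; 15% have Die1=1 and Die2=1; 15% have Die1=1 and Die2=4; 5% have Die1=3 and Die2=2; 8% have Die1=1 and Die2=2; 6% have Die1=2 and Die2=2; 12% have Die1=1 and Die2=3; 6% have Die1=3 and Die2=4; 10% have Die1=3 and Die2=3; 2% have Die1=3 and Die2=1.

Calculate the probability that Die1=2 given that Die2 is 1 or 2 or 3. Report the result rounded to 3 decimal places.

P(Die2=1) = 0.15 + 0.04 + 0.02 = 0.21.
P(Die2=2) = 0.08 + 0.06 + 0.05 = 0.19.
P(Die2=3) = 0.12 + 0.11 + 0.10 = 0.33.
P(Die2 ∈ {1, 2, 3}) = 0.21 + 0.19 + 0.33 = 0.73; P(Die1=2, Die2 ∈ {1, 2, 3}) = 0.04 + 0.06 + 0.11 = 0.21.
P(Die1=2 | Die2 ∈ {1, 2, 3}) = 0.21/0.73 = 0.288.

0.288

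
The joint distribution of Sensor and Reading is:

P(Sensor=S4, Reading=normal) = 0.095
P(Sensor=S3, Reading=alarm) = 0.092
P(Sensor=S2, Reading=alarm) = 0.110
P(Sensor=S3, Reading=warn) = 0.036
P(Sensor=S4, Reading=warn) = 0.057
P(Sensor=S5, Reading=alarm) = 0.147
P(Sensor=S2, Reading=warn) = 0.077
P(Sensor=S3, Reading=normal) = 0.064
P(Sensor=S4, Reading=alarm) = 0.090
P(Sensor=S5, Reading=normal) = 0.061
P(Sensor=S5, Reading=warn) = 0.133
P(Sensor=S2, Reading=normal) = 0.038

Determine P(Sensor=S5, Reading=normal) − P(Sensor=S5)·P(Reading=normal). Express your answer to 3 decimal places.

-0.027

P(Sensor=S5) = 0.061 + 0.133 + 0.147 = 0.341.
P(Reading=normal) = 0.038 + 0.064 + 0.095 + 0.061 = 0.258.
P(Sensor=S5, Reading=normal) − P(Sensor=S5)P(Reading=normal) = 0.061 − 0.341×0.258 = -0.027.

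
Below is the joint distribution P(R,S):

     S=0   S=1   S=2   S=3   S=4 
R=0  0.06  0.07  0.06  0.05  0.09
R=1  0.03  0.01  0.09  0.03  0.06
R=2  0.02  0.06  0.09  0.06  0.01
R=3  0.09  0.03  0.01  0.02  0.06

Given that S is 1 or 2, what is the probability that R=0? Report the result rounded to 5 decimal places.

P(S=1) = 0.07 + 0.01 + 0.06 + 0.03 = 0.17.
P(S=2) = 0.06 + 0.09 + 0.09 + 0.01 = 0.25.
P(S ∈ {1, 2}) = 0.17 + 0.25 = 0.42; P(R=0, S ∈ {1, 2}) = 0.07 + 0.06 = 0.13.
P(R=0 | S ∈ {1, 2}) = 0.13/0.42 = 0.30952.

0.30952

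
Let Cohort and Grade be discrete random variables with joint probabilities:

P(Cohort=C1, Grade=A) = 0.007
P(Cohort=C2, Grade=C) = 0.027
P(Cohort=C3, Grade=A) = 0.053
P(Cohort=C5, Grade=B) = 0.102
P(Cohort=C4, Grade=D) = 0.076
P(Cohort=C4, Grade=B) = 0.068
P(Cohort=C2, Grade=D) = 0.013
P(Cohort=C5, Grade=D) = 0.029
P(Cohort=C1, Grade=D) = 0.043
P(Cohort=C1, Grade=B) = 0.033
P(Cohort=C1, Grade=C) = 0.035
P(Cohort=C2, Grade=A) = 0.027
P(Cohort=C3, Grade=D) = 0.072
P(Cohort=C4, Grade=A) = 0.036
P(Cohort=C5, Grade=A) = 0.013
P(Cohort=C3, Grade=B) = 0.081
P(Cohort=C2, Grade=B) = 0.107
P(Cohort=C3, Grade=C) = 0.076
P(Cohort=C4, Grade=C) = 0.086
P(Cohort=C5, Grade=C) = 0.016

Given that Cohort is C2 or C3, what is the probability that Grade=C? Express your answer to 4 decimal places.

0.2259

P(Cohort=C2) = 0.027 + 0.107 + 0.027 + 0.013 = 0.174.
P(Cohort=C3) = 0.053 + 0.081 + 0.076 + 0.072 = 0.282.
P(Cohort ∈ {C2, C3}) = 0.174 + 0.282 = 0.456; P(Grade=C, Cohort ∈ {C2, C3}) = 0.027 + 0.076 = 0.103.
P(Grade=C | Cohort ∈ {C2, C3}) = 0.103/0.456 = 0.2259.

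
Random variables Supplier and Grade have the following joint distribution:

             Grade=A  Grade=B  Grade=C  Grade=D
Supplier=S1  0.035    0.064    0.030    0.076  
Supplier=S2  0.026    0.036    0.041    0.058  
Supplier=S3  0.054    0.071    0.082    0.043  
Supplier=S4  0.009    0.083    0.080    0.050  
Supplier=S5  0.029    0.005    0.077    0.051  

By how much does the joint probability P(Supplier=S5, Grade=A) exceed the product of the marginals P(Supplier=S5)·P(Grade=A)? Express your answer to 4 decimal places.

P(Supplier=S5) = 0.029 + 0.005 + 0.077 + 0.051 = 0.162.
P(Grade=A) = 0.035 + 0.026 + 0.054 + 0.009 + 0.029 = 0.153.
P(Supplier=S5, Grade=A) − P(Supplier=S5)P(Grade=A) = 0.029 − 0.162×0.153 = 0.0042.

0.0042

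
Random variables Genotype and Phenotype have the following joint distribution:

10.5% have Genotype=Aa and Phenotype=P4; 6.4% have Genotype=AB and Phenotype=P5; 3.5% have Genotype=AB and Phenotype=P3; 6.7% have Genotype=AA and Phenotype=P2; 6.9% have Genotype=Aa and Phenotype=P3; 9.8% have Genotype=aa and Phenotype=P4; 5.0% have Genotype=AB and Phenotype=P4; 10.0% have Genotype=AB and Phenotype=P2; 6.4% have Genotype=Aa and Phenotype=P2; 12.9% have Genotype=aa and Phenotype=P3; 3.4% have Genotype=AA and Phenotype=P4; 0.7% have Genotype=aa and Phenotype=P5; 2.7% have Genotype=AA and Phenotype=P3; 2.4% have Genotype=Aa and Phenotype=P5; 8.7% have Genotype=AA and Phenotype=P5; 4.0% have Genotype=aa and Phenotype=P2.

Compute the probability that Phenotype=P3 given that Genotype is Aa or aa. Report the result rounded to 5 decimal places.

0.36940

P(Genotype=Aa) = 0.064 + 0.069 + 0.105 + 0.024 = 0.262.
P(Genotype=aa) = 0.040 + 0.129 + 0.098 + 0.007 = 0.274.
P(Genotype ∈ {Aa, aa}) = 0.262 + 0.274 = 0.536; P(Phenotype=P3, Genotype ∈ {Aa, aa}) = 0.069 + 0.129 = 0.198.
P(Phenotype=P3 | Genotype ∈ {Aa, aa}) = 0.198/0.536 = 0.36940.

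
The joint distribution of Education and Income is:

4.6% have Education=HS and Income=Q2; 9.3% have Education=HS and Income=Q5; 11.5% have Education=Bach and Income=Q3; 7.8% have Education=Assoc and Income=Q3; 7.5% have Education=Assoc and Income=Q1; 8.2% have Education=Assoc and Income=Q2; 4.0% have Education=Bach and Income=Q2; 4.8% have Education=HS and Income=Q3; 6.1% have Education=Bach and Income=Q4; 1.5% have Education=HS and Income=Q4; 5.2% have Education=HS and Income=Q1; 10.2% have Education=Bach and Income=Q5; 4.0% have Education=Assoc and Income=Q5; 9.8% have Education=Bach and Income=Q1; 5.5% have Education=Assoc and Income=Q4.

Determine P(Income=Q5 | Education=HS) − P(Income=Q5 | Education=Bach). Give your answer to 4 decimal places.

P(Education=HS) = 0.052 + 0.046 + 0.048 + 0.015 + 0.093 = 0.254; P(Income=Q5 | Education=HS) = 0.093/0.254 = 0.36614.
P(Education=Bach) = 0.098 + 0.040 + 0.115 + 0.061 + 0.102 = 0.416; P(Income=Q5 | Education=Bach) = 0.102/0.416 = 0.24519.
Difference = 0.1209.

0.1209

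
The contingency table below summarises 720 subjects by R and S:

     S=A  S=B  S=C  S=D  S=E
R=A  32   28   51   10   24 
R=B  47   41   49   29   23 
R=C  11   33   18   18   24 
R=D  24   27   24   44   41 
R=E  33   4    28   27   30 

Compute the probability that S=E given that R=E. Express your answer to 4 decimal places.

0.2459

Total with R=E: 33 + 4 + 28 + 27 + 30 = 122.
P(S=E | R=E) = 30/122 = 0.2459.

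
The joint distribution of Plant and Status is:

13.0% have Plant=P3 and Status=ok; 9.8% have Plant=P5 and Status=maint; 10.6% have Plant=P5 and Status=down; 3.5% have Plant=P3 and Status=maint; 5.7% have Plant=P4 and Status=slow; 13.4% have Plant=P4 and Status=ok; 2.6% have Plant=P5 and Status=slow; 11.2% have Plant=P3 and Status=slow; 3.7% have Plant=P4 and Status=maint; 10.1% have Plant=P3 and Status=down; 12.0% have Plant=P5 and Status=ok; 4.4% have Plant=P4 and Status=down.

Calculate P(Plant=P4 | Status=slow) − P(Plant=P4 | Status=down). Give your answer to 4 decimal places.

P(Status=slow) = 0.112 + 0.057 + 0.026 = 0.195; P(Plant=P4 | Status=slow) = 0.057/0.195 = 0.29231.
P(Status=down) = 0.101 + 0.044 + 0.106 = 0.251; P(Plant=P4 | Status=down) = 0.044/0.251 = 0.17530.
Difference = 0.1170.

0.1170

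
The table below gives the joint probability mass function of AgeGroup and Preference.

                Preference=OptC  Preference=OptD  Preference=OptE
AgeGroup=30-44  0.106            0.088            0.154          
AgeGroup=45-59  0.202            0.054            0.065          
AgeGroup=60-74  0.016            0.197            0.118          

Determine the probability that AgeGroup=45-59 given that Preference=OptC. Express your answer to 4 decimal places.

P(Preference=OptC) = 0.106 + 0.202 + 0.016 = 0.324.
P(AgeGroup=45-59 | Preference=OptC) = 0.202/0.324 = 0.6235.

0.6235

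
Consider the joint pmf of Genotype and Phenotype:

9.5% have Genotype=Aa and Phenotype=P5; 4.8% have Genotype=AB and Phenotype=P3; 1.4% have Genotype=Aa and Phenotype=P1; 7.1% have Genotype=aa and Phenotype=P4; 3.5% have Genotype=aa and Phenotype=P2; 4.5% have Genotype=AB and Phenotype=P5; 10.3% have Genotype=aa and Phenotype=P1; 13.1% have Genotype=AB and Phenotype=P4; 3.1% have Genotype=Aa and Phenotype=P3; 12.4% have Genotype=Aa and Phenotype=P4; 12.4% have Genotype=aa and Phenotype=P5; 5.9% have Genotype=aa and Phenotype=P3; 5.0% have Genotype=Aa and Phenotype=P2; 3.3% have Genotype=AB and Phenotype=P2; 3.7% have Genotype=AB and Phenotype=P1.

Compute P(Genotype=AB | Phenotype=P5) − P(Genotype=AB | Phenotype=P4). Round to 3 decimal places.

P(Phenotype=P5) = 0.095 + 0.124 + 0.045 = 0.264; P(Genotype=AB | Phenotype=P5) = 0.045/0.264 = 0.1705.
P(Phenotype=P4) = 0.124 + 0.071 + 0.131 = 0.326; P(Genotype=AB | Phenotype=P4) = 0.131/0.326 = 0.4018.
Difference = -0.231.

-0.231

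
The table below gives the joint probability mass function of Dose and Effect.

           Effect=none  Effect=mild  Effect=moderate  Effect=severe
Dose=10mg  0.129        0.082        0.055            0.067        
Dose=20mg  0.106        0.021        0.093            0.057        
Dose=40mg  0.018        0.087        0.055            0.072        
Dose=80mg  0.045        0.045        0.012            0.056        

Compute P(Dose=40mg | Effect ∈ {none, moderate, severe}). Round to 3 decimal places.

0.190

P(Effect=none) = 0.129 + 0.106 + 0.018 + 0.045 = 0.298.
P(Effect=moderate) = 0.055 + 0.093 + 0.055 + 0.012 = 0.215.
P(Effect=severe) = 0.067 + 0.057 + 0.072 + 0.056 = 0.252.
P(Effect ∈ {none, moderate, severe}) = 0.298 + 0.215 + 0.252 = 0.765; P(Dose=40mg, Effect ∈ {none, moderate, severe}) = 0.018 + 0.055 + 0.072 = 0.145.
P(Dose=40mg | Effect ∈ {none, moderate, severe}) = 0.145/0.765 = 0.190.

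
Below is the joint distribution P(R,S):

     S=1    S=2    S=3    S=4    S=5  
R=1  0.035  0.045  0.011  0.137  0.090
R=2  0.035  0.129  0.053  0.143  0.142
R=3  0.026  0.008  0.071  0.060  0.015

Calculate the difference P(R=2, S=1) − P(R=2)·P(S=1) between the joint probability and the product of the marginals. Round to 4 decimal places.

-0.0132

P(R=2) = 0.035 + 0.129 + 0.053 + 0.143 + 0.142 = 0.502.
P(S=1) = 0.035 + 0.035 + 0.026 = 0.096.
P(R=2, S=1) − P(R=2)P(S=1) = 0.035 − 0.502×0.096 = -0.0132.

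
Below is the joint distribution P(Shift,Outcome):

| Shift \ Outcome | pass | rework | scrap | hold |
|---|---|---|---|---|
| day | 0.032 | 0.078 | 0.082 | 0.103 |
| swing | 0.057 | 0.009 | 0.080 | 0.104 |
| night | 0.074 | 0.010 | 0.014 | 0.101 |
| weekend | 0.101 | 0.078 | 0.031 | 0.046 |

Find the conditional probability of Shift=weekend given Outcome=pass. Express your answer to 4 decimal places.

P(Outcome=pass) = 0.032 + 0.057 + 0.074 + 0.101 = 0.264.
P(Shift=weekend | Outcome=pass) = 0.101/0.264 = 0.3826.

0.3826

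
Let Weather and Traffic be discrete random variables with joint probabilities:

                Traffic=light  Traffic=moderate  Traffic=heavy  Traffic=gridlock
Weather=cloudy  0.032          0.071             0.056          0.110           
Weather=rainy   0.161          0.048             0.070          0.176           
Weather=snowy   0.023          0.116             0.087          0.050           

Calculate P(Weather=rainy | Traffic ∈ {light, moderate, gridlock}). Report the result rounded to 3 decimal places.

0.489

P(Traffic=light) = 0.032 + 0.161 + 0.023 = 0.216.
P(Traffic=moderate) = 0.071 + 0.048 + 0.116 = 0.235.
P(Traffic=gridlock) = 0.110 + 0.176 + 0.050 = 0.336.
P(Traffic ∈ {light, moderate, gridlock}) = 0.216 + 0.235 + 0.336 = 0.787; P(Weather=rainy, Traffic ∈ {light, moderate, gridlock}) = 0.161 + 0.048 + 0.176 = 0.385.
P(Weather=rainy | Traffic ∈ {light, moderate, gridlock}) = 0.385/0.787 = 0.489.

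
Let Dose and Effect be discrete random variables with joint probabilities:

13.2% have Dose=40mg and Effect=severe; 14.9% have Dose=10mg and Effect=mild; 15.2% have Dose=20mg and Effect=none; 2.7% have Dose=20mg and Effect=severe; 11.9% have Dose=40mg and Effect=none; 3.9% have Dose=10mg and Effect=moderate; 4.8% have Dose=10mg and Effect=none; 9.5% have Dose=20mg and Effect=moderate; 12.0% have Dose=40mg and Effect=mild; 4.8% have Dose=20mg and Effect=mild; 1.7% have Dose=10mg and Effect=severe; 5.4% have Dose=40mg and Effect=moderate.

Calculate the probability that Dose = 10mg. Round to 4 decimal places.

P(Dose=10mg) = 0.048 + 0.149 + 0.039 + 0.017 = 0.253.

0.2530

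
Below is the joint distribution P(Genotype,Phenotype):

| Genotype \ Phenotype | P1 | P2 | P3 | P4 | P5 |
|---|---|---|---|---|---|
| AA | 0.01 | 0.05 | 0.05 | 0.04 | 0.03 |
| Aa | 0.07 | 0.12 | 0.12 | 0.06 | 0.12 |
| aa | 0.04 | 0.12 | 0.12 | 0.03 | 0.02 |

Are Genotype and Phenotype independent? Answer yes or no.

P(Genotype=Aa) = 0.49 and P(Phenotype=P5) = 0.17, so their product is 0.0833, but P(Genotype=Aa, Phenotype=P5) = 0.12. Since these differ, Genotype and Phenotype are not independent.

no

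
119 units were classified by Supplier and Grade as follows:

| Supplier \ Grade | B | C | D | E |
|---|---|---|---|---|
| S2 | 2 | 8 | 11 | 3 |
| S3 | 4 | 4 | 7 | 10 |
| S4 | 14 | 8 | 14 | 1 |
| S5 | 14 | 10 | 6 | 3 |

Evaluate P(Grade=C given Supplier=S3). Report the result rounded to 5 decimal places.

Total with Supplier=S3: 4 + 4 + 7 + 10 = 25.
P(Grade=C | Supplier=S3) = 4/25 = 0.16000.

0.16000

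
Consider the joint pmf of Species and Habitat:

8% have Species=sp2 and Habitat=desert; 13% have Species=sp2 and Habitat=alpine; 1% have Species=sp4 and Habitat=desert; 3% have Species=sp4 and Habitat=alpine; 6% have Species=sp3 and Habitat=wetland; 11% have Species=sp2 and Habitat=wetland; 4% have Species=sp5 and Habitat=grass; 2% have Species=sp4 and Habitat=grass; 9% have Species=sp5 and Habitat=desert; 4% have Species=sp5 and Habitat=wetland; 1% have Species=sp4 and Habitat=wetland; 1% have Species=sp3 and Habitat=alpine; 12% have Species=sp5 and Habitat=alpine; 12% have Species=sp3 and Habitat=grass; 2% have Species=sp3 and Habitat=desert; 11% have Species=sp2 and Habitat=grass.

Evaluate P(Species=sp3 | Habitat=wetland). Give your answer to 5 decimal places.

0.27273

P(Habitat=wetland) = 0.11 + 0.06 + 0.01 + 0.04 = 0.22.
P(Species=sp3 | Habitat=wetland) = 0.06/0.22 = 0.27273.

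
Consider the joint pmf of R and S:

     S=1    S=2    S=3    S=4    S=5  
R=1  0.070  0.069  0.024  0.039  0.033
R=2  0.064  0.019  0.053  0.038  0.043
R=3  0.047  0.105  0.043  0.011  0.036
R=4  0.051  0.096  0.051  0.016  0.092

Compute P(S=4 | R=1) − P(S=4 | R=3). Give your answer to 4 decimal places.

P(R=1) = 0.070 + 0.069 + 0.024 + 0.039 + 0.033 = 0.235; P(S=4 | R=1) = 0.039/0.235 = 0.16596.
P(R=3) = 0.047 + 0.105 + 0.043 + 0.011 + 0.036 = 0.242; P(S=4 | R=3) = 0.011/0.242 = 0.04545.
Difference = 0.1205.

0.1205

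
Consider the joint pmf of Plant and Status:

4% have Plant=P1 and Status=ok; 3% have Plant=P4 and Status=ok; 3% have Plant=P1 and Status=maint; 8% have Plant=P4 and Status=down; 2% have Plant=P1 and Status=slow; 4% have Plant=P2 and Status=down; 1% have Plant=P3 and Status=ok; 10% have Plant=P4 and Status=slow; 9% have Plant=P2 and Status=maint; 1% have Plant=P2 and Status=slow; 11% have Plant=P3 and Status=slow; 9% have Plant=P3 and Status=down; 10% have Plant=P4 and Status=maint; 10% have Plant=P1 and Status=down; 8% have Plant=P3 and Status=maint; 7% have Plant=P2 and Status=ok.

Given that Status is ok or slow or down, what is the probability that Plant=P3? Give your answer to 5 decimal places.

P(Status=ok) = 0.04 + 0.07 + 0.01 + 0.03 = 0.15.
P(Status=slow) = 0.02 + 0.01 + 0.11 + 0.10 = 0.24.
P(Status=down) = 0.10 + 0.04 + 0.09 + 0.08 = 0.31.
P(Status ∈ {ok, slow, down}) = 0.15 + 0.24 + 0.31 = 0.70; P(Plant=P3, Status ∈ {ok, slow, down}) = 0.01 + 0.11 + 0.09 = 0.21.
P(Plant=P3 | Status ∈ {ok, slow, down}) = 0.21/0.70 = 0.30000.

0.30000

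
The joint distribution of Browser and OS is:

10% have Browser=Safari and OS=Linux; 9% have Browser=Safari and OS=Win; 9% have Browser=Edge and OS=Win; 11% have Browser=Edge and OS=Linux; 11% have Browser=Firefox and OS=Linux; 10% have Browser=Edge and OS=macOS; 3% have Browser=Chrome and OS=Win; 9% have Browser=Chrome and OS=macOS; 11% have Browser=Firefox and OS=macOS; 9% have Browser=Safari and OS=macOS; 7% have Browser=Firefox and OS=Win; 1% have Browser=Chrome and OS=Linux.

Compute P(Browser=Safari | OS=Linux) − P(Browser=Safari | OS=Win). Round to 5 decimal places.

P(OS=Linux) = 0.01 + 0.11 + 0.10 + 0.11 = 0.33; P(Browser=Safari | OS=Linux) = 0.10/0.33 = 0.303030.
P(OS=Win) = 0.03 + 0.07 + 0.09 + 0.09 = 0.28; P(Browser=Safari | OS=Win) = 0.09/0.28 = 0.321429.
Difference = -0.01840.

-0.01840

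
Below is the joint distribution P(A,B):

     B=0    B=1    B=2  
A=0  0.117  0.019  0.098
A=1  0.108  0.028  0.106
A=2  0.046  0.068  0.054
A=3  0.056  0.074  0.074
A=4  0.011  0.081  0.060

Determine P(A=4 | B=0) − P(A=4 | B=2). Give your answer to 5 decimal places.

P(B=0) = 0.117 + 0.108 + 0.046 + 0.056 + 0.011 = 0.338; P(A=4 | B=0) = 0.011/0.338 = 0.032544.
P(B=2) = 0.098 + 0.106 + 0.054 + 0.074 + 0.060 = 0.392; P(A=4 | B=2) = 0.060/0.392 = 0.153061.
Difference = -0.12052.

-0.12052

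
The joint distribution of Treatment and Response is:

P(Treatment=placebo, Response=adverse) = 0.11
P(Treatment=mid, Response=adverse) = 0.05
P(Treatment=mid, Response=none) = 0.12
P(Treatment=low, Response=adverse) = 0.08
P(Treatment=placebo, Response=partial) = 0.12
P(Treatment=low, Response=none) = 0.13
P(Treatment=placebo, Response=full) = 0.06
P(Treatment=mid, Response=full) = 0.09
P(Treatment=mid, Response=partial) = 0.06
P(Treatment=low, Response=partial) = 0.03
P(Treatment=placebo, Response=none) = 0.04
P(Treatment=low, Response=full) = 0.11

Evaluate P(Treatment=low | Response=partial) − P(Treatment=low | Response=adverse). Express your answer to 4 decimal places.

P(Response=partial) = 0.12 + 0.03 + 0.06 = 0.21; P(Treatment=low | Response=partial) = 0.03/0.21 = 0.14286.
P(Response=adverse) = 0.11 + 0.08 + 0.05 = 0.24; P(Treatment=low | Response=adverse) = 0.08/0.24 = 0.33333.
Difference = -0.1905.

-0.1905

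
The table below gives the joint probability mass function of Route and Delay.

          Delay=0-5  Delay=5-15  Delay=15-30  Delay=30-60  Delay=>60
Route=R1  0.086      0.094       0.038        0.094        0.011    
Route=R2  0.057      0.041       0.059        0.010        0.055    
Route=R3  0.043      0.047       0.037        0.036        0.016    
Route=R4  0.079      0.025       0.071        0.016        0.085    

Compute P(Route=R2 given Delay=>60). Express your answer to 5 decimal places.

P(Delay=>60) = 0.011 + 0.055 + 0.016 + 0.085 = 0.167.
P(Route=R2 | Delay=>60) = 0.055/0.167 = 0.32934.

0.32934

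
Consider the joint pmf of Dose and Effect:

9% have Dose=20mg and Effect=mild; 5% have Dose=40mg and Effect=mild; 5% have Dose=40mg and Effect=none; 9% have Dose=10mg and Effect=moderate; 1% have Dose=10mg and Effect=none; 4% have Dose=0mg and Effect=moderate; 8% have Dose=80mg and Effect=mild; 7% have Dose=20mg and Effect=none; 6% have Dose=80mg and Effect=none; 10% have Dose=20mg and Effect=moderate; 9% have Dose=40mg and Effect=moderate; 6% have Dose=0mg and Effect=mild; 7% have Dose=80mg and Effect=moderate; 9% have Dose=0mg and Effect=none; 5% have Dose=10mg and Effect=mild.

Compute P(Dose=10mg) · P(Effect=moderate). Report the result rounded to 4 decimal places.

P(Dose=10mg) = 0.01 + 0.05 + 0.09 = 0.15.
P(Effect=moderate) = 0.04 + 0.09 + 0.10 + 0.09 + 0.07 = 0.39.
Product: 0.15 × 0.39 = 0.0585.

0.0585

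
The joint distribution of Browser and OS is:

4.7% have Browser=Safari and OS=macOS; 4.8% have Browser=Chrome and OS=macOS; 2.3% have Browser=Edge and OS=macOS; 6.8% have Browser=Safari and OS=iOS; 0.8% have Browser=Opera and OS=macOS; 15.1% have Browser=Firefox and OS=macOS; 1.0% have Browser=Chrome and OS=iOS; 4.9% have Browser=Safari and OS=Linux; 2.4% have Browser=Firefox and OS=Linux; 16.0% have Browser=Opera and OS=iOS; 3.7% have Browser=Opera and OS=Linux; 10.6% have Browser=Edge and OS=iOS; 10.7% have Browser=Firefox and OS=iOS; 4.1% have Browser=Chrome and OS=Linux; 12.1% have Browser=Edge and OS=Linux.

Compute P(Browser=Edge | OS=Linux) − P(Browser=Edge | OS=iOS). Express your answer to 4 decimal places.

0.2098

P(OS=Linux) = 0.041 + 0.024 + 0.049 + 0.121 + 0.037 = 0.272; P(Browser=Edge | OS=Linux) = 0.121/0.272 = 0.44485.
P(OS=iOS) = 0.010 + 0.107 + 0.068 + 0.106 + 0.160 = 0.451; P(Browser=Edge | OS=iOS) = 0.106/0.451 = 0.23503.
Difference = 0.2098.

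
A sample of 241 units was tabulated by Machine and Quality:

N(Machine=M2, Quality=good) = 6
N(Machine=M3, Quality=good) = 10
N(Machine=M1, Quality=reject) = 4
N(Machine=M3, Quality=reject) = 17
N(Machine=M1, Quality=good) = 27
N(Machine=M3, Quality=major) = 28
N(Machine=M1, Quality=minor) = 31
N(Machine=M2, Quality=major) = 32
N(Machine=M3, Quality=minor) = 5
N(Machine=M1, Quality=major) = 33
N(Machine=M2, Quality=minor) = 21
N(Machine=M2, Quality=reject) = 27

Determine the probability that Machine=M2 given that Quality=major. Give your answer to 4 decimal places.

Total with Quality=major: 33 + 32 + 28 = 93.
P(Machine=M2 | Quality=major) = 32/93 = 0.3441.

0.3441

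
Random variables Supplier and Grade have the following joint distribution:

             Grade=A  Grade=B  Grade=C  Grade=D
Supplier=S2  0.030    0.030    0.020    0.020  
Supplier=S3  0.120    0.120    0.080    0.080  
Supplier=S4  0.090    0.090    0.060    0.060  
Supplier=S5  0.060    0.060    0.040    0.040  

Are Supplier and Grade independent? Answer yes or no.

yes

Every cell satisfies P(Supplier,Grade) = P(Supplier)·P(Grade). For instance P(Supplier=S2) = 0.100, P(Grade=D) = 0.200, and 0.100×0.200 = 0.020 matches the joint entry. So Supplier and Grade are independent.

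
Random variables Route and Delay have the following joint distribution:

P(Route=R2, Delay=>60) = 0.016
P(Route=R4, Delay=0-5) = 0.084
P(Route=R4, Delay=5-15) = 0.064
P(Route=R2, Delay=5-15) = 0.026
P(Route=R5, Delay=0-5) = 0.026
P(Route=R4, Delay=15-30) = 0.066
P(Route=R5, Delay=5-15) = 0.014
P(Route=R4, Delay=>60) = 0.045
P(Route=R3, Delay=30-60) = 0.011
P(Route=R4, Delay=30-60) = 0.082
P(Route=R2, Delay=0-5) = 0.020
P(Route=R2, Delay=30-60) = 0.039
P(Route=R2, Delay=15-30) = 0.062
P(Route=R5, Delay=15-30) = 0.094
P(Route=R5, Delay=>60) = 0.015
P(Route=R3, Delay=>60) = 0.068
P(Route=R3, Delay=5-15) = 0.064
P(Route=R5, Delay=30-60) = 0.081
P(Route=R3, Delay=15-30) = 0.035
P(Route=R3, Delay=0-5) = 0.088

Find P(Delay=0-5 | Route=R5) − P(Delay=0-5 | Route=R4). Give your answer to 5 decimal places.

P(Route=R5) = 0.026 + 0.014 + 0.094 + 0.081 + 0.015 = 0.230; P(Delay=0-5 | Route=R5) = 0.026/0.230 = 0.113043.
P(Route=R4) = 0.084 + 0.064 + 0.066 + 0.082 + 0.045 = 0.341; P(Delay=0-5 | Route=R4) = 0.084/0.341 = 0.246334.
Difference = -0.13329.

-0.13329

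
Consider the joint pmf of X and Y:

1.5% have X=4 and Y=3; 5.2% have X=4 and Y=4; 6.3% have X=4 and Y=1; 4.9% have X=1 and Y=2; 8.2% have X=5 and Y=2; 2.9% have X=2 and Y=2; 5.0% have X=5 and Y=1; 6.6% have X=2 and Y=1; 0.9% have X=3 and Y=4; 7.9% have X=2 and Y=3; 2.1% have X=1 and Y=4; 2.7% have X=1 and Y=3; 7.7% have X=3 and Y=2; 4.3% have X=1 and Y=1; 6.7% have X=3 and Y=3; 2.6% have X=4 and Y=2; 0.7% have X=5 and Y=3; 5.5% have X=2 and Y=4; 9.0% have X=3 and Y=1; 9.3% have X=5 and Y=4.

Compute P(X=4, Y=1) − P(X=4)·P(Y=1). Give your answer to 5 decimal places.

P(X=4) = 0.063 + 0.026 + 0.015 + 0.052 = 0.156.
P(Y=1) = 0.043 + 0.066 + 0.090 + 0.063 + 0.050 = 0.312.
P(X=4, Y=1) − P(X=4)P(Y=1) = 0.063 − 0.156×0.312 = 0.01433.

0.01433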